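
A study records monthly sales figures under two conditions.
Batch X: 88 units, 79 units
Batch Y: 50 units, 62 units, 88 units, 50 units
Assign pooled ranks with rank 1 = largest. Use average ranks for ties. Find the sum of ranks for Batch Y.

16.5

Sorted (descending): 88, 88, 79, 62, 50, 50
The 2 values of 88 occupy positions 1–2 → average rank (1+2)/2 = 1.5.
The 2 values of 50 occupy positions 5–6 → average rank (5+6)/2 = 5.5.
Batch Y values → pooled ranks: 50→5.5, 62→4, 88→1.5, 50→5.5
Rank sum = 5.5 + 4 + 1.5 + 5.5 = 16.5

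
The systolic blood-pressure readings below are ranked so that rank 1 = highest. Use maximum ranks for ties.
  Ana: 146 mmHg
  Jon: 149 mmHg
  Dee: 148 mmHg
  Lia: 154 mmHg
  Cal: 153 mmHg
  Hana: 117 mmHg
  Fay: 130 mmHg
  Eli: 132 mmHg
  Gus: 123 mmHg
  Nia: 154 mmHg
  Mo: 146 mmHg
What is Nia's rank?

Sorted (descending): 154, 154, 153, 149, 148, 146, 146, 132, 130, 123, 117
The 2 values of 154 occupy positions 1–2 → each gets rank 2.
The 2 values of 146 occupy positions 6–7 → each gets rank 7.
Nia has value 154 mmHg → rank 2.

2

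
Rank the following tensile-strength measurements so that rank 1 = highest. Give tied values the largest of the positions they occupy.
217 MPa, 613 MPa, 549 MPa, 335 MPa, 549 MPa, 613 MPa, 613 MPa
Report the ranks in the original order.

Sorted (descending): 613, 613, 613, 549, 549, 335, 217
The 3 values of 613 occupy positions 1–3 → each gets rank 3.
The 2 values of 549 occupy positions 4–5 → each gets rank 5.

7, 3, 5, 6, 5, 3, 3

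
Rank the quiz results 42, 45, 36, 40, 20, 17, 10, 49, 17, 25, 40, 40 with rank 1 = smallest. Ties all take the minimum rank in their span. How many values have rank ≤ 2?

3

Sorted (ascending): 10, 17, 17, 20, 25, 36, 40, 40, 40, 42, 45, 49
The 2 values of 17 occupy positions 2–3 → each gets rank 2.
The 3 values of 40 occupy positions 7–9 → each gets rank 7.
Ranks ≤ 2: {1, 2, 2} → 3 values.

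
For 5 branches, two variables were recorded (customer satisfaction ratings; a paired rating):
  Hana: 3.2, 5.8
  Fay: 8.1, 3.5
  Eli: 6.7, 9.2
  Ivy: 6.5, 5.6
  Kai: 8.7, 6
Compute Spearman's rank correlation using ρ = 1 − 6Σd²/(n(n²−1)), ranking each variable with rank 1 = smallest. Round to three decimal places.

Ranks of variable 1: 1, 4, 3, 2, 5
Ranks of variable 2: 3, 1, 5, 2, 4
d = r₁ − r₂: -2, 3, -2, 0, 1
d²: 4, 9, 4, 0, 1; Σd² = 18
ρ = 1 − 6·18/(5·24) = 1 − 108/120 = 0.100

0.100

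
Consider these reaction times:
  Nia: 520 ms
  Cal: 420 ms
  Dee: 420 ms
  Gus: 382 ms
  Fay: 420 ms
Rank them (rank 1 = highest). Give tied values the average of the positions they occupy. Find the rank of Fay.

3

Sorted (descending): 520, 420, 420, 420, 382
The 3 values of 420 occupy positions 2–4 → average rank 3.
Fay has value 420 ms → rank 3.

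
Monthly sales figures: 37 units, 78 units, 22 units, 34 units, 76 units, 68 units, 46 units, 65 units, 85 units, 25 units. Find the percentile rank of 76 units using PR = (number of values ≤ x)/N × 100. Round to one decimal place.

N = 10.
Strictly below 76: 7. Equal to 76: 1.
PR = 8/10 × 100 = 80.0

80.0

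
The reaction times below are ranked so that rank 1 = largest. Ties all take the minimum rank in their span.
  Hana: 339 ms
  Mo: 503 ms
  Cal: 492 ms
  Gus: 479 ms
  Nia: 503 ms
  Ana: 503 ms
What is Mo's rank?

1

Sorted (descending): 503, 503, 503, 492, 479, 339
The 3 values of 503 occupy positions 1–3 → each gets rank 1.
Mo has value 503 ms → rank 1.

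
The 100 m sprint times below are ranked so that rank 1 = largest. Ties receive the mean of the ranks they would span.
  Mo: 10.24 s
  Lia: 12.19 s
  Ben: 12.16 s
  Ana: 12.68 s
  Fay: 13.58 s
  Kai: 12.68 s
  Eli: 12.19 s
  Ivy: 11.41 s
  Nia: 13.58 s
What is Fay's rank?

Sorted (descending): 13.58, 13.58, 12.68, 12.68, 12.19, 12.19, 12.16, 11.41, 10.24
The 2 values of 13.58 occupy positions 1–2 → average rank (1+2)/2 = 1.5.
The 2 values of 12.68 occupy positions 3–4 → average rank (3+4)/2 = 3.5.
The 2 values of 12.19 occupy positions 5–6 → average rank (5+6)/2 = 5.5.
Fay has value 13.58 s → rank 1.5.

1.5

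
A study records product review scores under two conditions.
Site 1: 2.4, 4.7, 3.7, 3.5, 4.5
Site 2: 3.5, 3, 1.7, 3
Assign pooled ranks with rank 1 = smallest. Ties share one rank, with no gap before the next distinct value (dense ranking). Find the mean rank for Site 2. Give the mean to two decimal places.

Sorted (ascending): 1.7, 2.4, 3, 3, 3.5, 3.5, 3.7, 4.5, 4.7
The 2 values of 3 share dense rank 3.
The 2 values of 3.5 share dense rank 4.
Remaining distinct values take the next consecutive integers.
Site 2 values → pooled ranks: 3.5→4, 3→3, 1.7→1, 3→3
Mean rank = (4 + 3 + 1 + 3) / 4 = 2.75

2.75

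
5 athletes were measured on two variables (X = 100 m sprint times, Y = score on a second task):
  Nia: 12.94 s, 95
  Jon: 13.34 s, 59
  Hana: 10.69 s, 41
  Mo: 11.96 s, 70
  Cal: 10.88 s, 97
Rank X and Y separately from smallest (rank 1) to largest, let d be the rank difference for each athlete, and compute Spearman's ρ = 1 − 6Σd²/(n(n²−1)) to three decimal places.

Ranks of variable 1: 4, 5, 1, 3, 2
Ranks of variable 2: 4, 2, 1, 3, 5
d = r₁ − r₂: 0, 3, 0, 0, -3
d²: 0, 9, 0, 0, 9; Σd² = 18
ρ = 1 − 6·18/(5·24) = 1 − 108/120 = 0.100

0.100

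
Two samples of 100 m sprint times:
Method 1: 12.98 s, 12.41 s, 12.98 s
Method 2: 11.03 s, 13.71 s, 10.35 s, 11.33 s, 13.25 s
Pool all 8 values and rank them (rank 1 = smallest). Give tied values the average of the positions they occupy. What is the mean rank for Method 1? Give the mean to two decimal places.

Sorted (ascending): 10.35, 11.03, 11.33, 12.41, 12.98, 12.98, 13.25, 13.71
The 2 values of 12.98 occupy positions 5–6 → average rank (5+6)/2 = 5.5.
Method 1 values → pooled ranks: 12.98→5.5, 12.41→4, 12.98→5.5
Mean rank = (5.5 + 4 + 5.5) / 3 = 5.00

5.00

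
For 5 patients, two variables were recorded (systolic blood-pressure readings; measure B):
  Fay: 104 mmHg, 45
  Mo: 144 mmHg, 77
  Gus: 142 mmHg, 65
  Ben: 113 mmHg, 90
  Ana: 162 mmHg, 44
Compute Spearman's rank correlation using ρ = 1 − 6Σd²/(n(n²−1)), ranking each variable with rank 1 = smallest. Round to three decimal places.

-0.300

Ranks of variable 1: 1, 4, 3, 2, 5
Ranks of variable 2: 2, 4, 3, 5, 1
d = r₁ − r₂: -1, 0, 0, -3, 4
d²: 1, 0, 0, 9, 16; Σd² = 26
ρ = 1 − 6·26/(5·24) = 1 − 156/120 = -0.300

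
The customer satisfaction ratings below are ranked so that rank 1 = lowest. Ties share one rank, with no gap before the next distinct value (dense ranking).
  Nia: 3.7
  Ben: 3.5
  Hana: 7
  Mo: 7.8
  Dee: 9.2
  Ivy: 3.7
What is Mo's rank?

Sorted (ascending): 3.5, 3.7, 3.7, 7, 7.8, 9.2
The 2 values of 3.7 share dense rank 2.
Remaining distinct values take the next consecutive integers.
Mo has value 7.8 → rank 4.

4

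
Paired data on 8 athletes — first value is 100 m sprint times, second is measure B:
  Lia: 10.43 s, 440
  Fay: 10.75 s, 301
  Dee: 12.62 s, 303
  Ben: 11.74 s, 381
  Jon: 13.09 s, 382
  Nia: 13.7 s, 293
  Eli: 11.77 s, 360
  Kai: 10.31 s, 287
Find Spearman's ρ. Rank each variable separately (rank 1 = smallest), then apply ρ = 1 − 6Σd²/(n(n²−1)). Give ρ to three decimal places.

0.048

Ranks of variable 1: 2, 3, 6, 4, 7, 8, 5, 1
Ranks of variable 2: 8, 3, 4, 6, 7, 2, 5, 1
d = r₁ − r₂: -6, 0, 2, -2, 0, 6, 0, 0
d²: 36, 0, 4, 4, 0, 36, 0, 0; Σd² = 80
ρ = 1 − 6·80/(8·63) = 1 − 480/504 = 0.048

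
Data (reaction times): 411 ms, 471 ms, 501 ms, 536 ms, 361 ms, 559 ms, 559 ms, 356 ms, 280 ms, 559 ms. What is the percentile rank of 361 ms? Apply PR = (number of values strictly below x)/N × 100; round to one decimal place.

N = 10.
Strictly below 361: 2. Equal to 361: 1.
PR = 2/10 × 100 = 20.0

20.0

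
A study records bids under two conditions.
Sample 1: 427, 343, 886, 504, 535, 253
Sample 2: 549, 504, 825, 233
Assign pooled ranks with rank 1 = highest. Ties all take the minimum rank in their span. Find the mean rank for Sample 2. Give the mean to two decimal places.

5.00

Sorted (descending): 886, 825, 549, 535, 504, 504, 427, 343, 253, 233
The 2 values of 504 occupy positions 5–6 → each gets rank 5.
Sample 2 values → pooled ranks: 549→3, 504→5, 825→2, 233→10
Mean rank = (3 + 5 + 2 + 10) / 4 = 5.00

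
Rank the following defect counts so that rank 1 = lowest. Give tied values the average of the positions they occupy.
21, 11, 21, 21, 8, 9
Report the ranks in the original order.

5, 3, 5, 5, 1, 2

Sorted (ascending): 8, 9, 11, 21, 21, 21
The 3 values of 21 occupy positions 4–6 → average rank 5.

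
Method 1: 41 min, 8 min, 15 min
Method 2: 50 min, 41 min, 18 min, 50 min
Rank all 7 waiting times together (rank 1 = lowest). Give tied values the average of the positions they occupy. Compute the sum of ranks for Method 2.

Sorted (ascending): 8, 15, 18, 41, 41, 50, 50
The 2 values of 41 occupy positions 4–5 → average rank (4+5)/2 = 4.5.
The 2 values of 50 occupy positions 6–7 → average rank (6+7)/2 = 6.5.
Method 2 values → pooled ranks: 50→6.5, 41→4.5, 18→3, 50→6.5
Rank sum = 6.5 + 4.5 + 3 + 6.5 = 20.5

20.5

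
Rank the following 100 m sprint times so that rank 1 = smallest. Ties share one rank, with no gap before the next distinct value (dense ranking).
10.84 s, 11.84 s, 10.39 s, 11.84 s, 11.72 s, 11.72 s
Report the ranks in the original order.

2, 4, 1, 4, 3, 3

Sorted (ascending): 10.39, 10.84, 11.72, 11.72, 11.84, 11.84
The 2 values of 11.72 share dense rank 3.
The 2 values of 11.84 share dense rank 4.
Remaining distinct values take the next consecutive integers.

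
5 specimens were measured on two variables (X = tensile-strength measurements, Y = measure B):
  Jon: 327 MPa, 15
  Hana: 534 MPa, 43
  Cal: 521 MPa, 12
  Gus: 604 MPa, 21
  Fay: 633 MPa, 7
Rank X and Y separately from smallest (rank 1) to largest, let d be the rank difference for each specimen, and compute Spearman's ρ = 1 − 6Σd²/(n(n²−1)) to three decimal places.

-0.200

Ranks of variable 1: 1, 3, 2, 4, 5
Ranks of variable 2: 3, 5, 2, 4, 1
d = r₁ − r₂: -2, -2, 0, 0, 4
d²: 4, 4, 0, 0, 16; Σd² = 24
ρ = 1 − 6·24/(5·24) = 1 − 144/120 = -0.200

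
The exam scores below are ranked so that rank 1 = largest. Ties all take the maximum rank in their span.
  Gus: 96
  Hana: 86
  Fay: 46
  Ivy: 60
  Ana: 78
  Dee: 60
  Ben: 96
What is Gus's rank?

2

Sorted (descending): 96, 96, 86, 78, 60, 60, 46
The 2 values of 96 occupy positions 1–2 → each gets rank 2.
The 2 values of 60 occupy positions 5–6 → each gets rank 6.
Gus has value 96 → rank 2.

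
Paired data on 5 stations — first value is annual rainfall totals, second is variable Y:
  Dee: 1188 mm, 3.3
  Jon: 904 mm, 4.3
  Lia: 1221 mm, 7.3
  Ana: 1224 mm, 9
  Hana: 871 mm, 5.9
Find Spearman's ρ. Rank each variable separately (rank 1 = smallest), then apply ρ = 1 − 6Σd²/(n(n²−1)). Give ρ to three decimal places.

0.600

Ranks of variable 1: 3, 2, 4, 5, 1
Ranks of variable 2: 1, 2, 4, 5, 3
d = r₁ − r₂: 2, 0, 0, 0, -2
d²: 4, 0, 0, 0, 4; Σd² = 8
ρ = 1 − 6·8/(5·24) = 1 − 48/120 = 0.600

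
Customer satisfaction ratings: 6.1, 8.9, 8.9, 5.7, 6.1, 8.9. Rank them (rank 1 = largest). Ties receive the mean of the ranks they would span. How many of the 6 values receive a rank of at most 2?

3

Sorted (descending): 8.9, 8.9, 8.9, 6.1, 6.1, 5.7
The 3 values of 8.9 occupy positions 1–3 → average rank 2.
The 2 values of 6.1 occupy positions 4–5 → average rank (4+5)/2 = 4.5.
Ranks ≤ 2: {2, 2, 2} → 3 values.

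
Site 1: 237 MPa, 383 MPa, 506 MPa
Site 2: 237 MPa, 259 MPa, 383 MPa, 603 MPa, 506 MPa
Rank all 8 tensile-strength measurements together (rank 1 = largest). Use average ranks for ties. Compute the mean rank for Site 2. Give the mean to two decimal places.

4.30

Sorted (descending): 603, 506, 506, 383, 383, 259, 237, 237
The 2 values of 506 occupy positions 2–3 → average rank (2+3)/2 = 2.5.
The 2 values of 383 occupy positions 4–5 → average rank (4+5)/2 = 4.5.
The 2 values of 237 occupy positions 7–8 → average rank (7+8)/2 = 7.5.
Site 2 values → pooled ranks: 237→7.5, 259→6, 383→4.5, 603→1, 506→2.5
Mean rank = (7.5 + 6 + 4.5 + 1 + 2.5) / 5 = 4.30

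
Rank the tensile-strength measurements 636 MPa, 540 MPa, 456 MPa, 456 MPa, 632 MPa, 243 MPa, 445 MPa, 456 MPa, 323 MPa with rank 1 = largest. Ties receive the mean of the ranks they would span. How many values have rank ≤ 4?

3

Sorted (descending): 636, 632, 540, 456, 456, 456, 445, 323, 243
The 3 values of 456 occupy positions 4–6 → average rank 5.
Ranks ≤ 4: {1, 2, 3} → 3 values.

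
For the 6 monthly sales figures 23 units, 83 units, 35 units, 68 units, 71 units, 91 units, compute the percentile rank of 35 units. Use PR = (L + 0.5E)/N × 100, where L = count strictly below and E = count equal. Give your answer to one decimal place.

N = 6.
Strictly below 35: 1. Equal to 35: 1.
PR = (1 + 0.5·1)/6 × 100 = 25.0

25.0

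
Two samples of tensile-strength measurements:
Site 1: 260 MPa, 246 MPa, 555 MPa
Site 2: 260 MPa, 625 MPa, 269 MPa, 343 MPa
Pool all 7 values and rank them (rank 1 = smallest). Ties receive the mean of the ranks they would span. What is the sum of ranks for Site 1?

9.5

Sorted (ascending): 246, 260, 260, 269, 343, 555, 625
The 2 values of 260 occupy positions 2–3 → average rank (2+3)/2 = 2.5.
Site 1 values → pooled ranks: 260→2.5, 246→1, 555→6
Rank sum = 2.5 + 1 + 6 = 9.5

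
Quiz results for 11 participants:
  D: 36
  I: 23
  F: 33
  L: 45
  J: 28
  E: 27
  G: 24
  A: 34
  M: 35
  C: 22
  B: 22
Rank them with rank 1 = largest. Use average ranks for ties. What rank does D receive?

Sorted (descending): 45, 36, 35, 34, 33, 28, 27, 24, 23, 22, 22
The 2 values of 22 occupy positions 10–11 → average rank (10+11)/2 = 10.5.
D has value 36 → rank 2.

2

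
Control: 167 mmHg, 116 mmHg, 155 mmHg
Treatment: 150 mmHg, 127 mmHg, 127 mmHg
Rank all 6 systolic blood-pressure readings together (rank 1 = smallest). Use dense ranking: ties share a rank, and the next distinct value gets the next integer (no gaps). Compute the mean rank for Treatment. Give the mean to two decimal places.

2.33

Sorted (ascending): 116, 127, 127, 150, 155, 167
The 2 values of 127 share dense rank 2.
Remaining distinct values take the next consecutive integers.
Treatment values → pooled ranks: 150→3, 127→2, 127→2
Mean rank = (3 + 2 + 2) / 3 = 2.33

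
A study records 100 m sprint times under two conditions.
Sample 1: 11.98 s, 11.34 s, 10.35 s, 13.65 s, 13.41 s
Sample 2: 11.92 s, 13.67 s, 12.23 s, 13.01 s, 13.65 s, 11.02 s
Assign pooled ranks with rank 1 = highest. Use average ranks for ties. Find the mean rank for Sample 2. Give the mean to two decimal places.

5.42

Sorted (descending): 13.67, 13.65, 13.65, 13.41, 13.01, 12.23, 11.98, 11.92, 11.34, 11.02, 10.35
The 2 values of 13.65 occupy positions 2–3 → average rank (2+3)/2 = 2.5.
Sample 2 values → pooled ranks: 11.92→8, 13.67→1, 12.23→6, 13.01→5, 13.65→2.5, 11.02→10
Mean rank = (8 + 1 + 6 + 5 + 2.5 + 10) / 6 = 5.42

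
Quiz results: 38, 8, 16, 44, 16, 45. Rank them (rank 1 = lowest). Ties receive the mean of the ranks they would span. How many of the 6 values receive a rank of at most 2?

1

Sorted (ascending): 8, 16, 16, 38, 44, 45
The 2 values of 16 occupy positions 2–3 → average rank (2+3)/2 = 2.5.
Ranks ≤ 2: {1} → 1 value.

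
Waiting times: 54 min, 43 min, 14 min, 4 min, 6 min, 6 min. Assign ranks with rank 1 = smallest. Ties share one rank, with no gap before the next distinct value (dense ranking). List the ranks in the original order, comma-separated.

Sorted (ascending): 4, 6, 6, 14, 43, 54
The 2 values of 6 share dense rank 2.
Remaining distinct values take the next consecutive integers.

5, 4, 3, 1, 2, 2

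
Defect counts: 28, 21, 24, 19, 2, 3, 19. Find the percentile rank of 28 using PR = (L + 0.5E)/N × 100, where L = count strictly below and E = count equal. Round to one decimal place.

N = 7.
Strictly below 28: 6. Equal to 28: 1.
PR = (6 + 0.5·1)/7 × 100 = 92.9

92.9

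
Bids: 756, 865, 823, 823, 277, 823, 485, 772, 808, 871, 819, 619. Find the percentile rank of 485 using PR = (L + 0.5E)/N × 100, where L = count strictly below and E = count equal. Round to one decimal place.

12.5

N = 12.
Strictly below 485: 1. Equal to 485: 1.
PR = (1 + 0.5·1)/12 × 100 = 12.5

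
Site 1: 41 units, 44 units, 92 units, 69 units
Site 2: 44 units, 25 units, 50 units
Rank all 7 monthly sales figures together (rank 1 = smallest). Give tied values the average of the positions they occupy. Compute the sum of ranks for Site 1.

Sorted (ascending): 25, 41, 44, 44, 50, 69, 92
The 2 values of 44 occupy positions 3–4 → average rank (3+4)/2 = 3.5.
Site 1 values → pooled ranks: 41→2, 44→3.5, 92→7, 69→6
Rank sum = 2 + 3.5 + 7 + 6 = 18.5

18.5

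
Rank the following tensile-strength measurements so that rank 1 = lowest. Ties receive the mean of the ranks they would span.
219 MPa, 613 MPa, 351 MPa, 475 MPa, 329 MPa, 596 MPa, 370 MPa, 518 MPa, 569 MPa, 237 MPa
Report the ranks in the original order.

1, 10, 4, 6, 3, 9, 5, 7, 8, 2

Sorted (ascending): 219, 237, 329, 351, 370, 475, 518, 569, 596, 613
No ties — each value takes its position as its rank.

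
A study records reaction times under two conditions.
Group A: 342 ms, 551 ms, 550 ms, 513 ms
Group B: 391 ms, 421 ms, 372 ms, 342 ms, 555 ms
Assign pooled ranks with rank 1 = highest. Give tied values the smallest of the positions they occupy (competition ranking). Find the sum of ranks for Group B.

27

Sorted (descending): 555, 551, 550, 513, 421, 391, 372, 342, 342
The 2 values of 342 occupy positions 8–9 → each gets rank 8.
Group B values → pooled ranks: 391→6, 421→5, 372→7, 342→8, 555→1
Rank sum = 6 + 5 + 7 + 8 + 1 = 27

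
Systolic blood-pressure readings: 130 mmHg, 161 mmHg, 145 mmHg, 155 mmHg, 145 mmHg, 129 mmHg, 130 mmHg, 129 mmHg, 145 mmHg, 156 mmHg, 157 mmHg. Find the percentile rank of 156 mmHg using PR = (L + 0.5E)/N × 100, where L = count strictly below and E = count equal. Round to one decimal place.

77.3

N = 11.
Strictly below 156: 8. Equal to 156: 1.
PR = (8 + 0.5·1)/11 × 100 = 77.3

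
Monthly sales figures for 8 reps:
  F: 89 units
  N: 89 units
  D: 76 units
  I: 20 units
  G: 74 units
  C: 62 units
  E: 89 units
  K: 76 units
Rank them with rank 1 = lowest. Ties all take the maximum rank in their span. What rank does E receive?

Sorted (ascending): 20, 62, 74, 76, 76, 89, 89, 89
The 2 values of 76 occupy positions 4–5 → each gets rank 5.
The 3 values of 89 occupy positions 6–8 → each gets rank 8.
E has value 89 units → rank 8.

8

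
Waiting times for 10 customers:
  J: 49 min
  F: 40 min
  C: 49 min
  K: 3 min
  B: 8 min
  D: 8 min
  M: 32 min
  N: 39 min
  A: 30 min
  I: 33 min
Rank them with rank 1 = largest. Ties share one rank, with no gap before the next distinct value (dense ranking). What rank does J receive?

Sorted (descending): 49, 49, 40, 39, 33, 32, 30, 8, 8, 3
The 2 values of 49 share dense rank 1.
The 2 values of 8 share dense rank 7.
Remaining distinct values take the next consecutive integers.
J has value 49 min → rank 1.

1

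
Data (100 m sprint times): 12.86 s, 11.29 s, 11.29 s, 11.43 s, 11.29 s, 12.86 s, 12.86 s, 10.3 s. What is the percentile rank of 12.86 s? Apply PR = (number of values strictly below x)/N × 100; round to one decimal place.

62.5

N = 8.
Strictly below 12.86: 5. Equal to 12.86: 3.
PR = 5/8 × 100 = 62.5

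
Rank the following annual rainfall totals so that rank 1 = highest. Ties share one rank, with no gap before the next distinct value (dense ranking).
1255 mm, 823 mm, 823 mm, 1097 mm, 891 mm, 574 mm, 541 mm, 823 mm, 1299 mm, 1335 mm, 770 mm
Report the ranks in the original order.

3, 6, 6, 4, 5, 8, 9, 6, 2, 1, 7

Sorted (descending): 1335, 1299, 1255, 1097, 891, 823, 823, 823, 770, 574, 541
The 3 values of 823 share dense rank 6.
Remaining distinct values take the next consecutive integers.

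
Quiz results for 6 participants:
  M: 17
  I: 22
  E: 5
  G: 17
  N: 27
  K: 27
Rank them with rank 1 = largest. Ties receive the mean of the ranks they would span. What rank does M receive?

Sorted (descending): 27, 27, 22, 17, 17, 5
The 2 values of 27 occupy positions 1–2 → average rank (1+2)/2 = 1.5.
The 2 values of 17 occupy positions 4–5 → average rank (4+5)/2 = 4.5.
M has value 17 → rank 4.5.

4.5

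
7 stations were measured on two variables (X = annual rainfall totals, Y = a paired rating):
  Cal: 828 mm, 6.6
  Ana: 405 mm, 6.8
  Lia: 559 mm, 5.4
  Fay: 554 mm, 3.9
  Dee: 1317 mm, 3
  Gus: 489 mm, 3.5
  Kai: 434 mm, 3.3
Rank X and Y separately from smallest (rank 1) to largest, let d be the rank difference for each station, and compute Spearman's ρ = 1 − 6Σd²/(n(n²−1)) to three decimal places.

Ranks of variable 1: 6, 1, 5, 4, 7, 3, 2
Ranks of variable 2: 6, 7, 5, 4, 1, 3, 2
d = r₁ − r₂: 0, -6, 0, 0, 6, 0, 0
d²: 0, 36, 0, 0, 36, 0, 0; Σd² = 72
ρ = 1 − 6·72/(7·48) = 1 − 432/336 = -0.286

-0.286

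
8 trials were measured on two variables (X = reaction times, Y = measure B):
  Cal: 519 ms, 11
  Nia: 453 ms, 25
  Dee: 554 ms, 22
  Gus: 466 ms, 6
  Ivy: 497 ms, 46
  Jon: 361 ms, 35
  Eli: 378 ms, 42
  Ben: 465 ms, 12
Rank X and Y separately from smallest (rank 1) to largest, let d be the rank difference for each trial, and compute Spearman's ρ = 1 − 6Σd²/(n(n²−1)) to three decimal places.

Ranks of variable 1: 7, 3, 8, 5, 6, 1, 2, 4
Ranks of variable 2: 2, 5, 4, 1, 8, 6, 7, 3
d = r₁ − r₂: 5, -2, 4, 4, -2, -5, -5, 1
d²: 25, 4, 16, 16, 4, 25, 25, 1; Σd² = 116
ρ = 1 − 6·116/(8·63) = 1 − 696/504 = -0.381

-0.381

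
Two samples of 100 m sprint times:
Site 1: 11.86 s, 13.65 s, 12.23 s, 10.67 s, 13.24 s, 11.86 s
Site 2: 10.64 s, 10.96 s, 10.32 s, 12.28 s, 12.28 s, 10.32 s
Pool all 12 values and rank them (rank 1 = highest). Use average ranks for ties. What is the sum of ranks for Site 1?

Sorted (descending): 13.65, 13.24, 12.28, 12.28, 12.23, 11.86, 11.86, 10.96, 10.67, 10.64, 10.32, 10.32
The 2 values of 12.28 occupy positions 3–4 → average rank (3+4)/2 = 3.5.
The 2 values of 11.86 occupy positions 6–7 → average rank (6+7)/2 = 6.5.
The 2 values of 10.32 occupy positions 11–12 → average rank (11+12)/2 = 11.5.
Site 1 values → pooled ranks: 11.86→6.5, 13.65→1, 12.23→5, 10.67→9, 13.24→2, 11.86→6.5
Rank sum = 6.5 + 1 + 5 + 9 + 2 + 6.5 = 30

30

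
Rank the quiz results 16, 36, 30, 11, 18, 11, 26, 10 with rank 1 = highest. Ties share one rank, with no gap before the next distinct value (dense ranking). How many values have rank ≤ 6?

7

Sorted (descending): 36, 30, 26, 18, 16, 11, 11, 10
The 2 values of 11 share dense rank 6.
Remaining distinct values take the next consecutive integers.
Ranks ≤ 6: {1, 2, 3, 4, 5, 6, 6} → 7 values.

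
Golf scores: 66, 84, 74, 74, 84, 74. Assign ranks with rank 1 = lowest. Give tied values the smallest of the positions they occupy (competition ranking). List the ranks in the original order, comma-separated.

Sorted (ascending): 66, 74, 74, 74, 84, 84
The 3 values of 74 occupy positions 2–4 → each gets rank 2.
The 2 values of 84 occupy positions 5–6 → each gets rank 5.

1, 5, 2, 2, 5, 2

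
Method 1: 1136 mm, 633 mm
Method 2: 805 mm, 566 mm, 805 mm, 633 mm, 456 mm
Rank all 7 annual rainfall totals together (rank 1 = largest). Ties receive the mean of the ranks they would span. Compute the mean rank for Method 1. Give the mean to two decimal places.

Sorted (descending): 1136, 805, 805, 633, 633, 566, 456
The 2 values of 805 occupy positions 2–3 → average rank (2+3)/2 = 2.5.
The 2 values of 633 occupy positions 4–5 → average rank (4+5)/2 = 4.5.
Method 1 values → pooled ranks: 1136→1, 633→4.5
Mean rank = (1 + 4.5) / 2 = 2.75

2.75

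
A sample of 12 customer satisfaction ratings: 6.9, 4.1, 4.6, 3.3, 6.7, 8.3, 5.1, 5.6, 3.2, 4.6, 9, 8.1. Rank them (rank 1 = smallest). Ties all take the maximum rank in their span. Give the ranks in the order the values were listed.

9, 3, 5, 2, 8, 11, 6, 7, 1, 5, 12, 10

Sorted (ascending): 3.2, 3.3, 4.1, 4.6, 4.6, 5.1, 5.6, 6.7, 6.9, 8.1, 8.3, 9
The 2 values of 4.6 occupy positions 4–5 → each gets rank 5.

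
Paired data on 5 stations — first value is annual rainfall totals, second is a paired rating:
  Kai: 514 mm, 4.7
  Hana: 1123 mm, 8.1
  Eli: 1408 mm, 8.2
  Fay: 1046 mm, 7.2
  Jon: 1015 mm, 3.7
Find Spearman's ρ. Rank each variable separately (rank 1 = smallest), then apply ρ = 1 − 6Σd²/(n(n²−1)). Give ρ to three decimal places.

0.900

Ranks of variable 1: 1, 4, 5, 3, 2
Ranks of variable 2: 2, 4, 5, 3, 1
d = r₁ − r₂: -1, 0, 0, 0, 1
d²: 1, 0, 0, 0, 1; Σd² = 2
ρ = 1 − 6·2/(5·24) = 1 − 12/120 = 0.900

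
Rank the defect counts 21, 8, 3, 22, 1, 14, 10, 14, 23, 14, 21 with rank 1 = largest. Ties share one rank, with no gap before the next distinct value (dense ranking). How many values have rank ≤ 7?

10

Sorted (descending): 23, 22, 21, 21, 14, 14, 14, 10, 8, 3, 1
The 2 values of 21 share dense rank 3.
The 3 values of 14 share dense rank 4.
Remaining distinct values take the next consecutive integers.
Ranks ≤ 7: {1, 2, 3, 3, 4, 4, 4, 5, 6, 7} → 10 values.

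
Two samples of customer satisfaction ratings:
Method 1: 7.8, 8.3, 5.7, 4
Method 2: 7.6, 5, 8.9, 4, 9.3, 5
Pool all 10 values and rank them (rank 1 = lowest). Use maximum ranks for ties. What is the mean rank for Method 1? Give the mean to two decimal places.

5.50

Sorted (ascending): 4, 4, 5, 5, 5.7, 7.6, 7.8, 8.3, 8.9, 9.3
The 2 values of 4 occupy positions 1–2 → each gets rank 2.
The 2 values of 5 occupy positions 3–4 → each gets rank 4.
Method 1 values → pooled ranks: 7.8→7, 8.3→8, 5.7→5, 4→2
Mean rank = (7 + 8 + 5 + 2) / 4 = 5.50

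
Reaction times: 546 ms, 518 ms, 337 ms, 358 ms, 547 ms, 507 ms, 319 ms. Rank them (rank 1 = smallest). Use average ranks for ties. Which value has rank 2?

Sorted (ascending): 319, 337, 358, 507, 518, 546, 547
No ties — each value takes its position as its rank.
Rank 2 → value 337.

337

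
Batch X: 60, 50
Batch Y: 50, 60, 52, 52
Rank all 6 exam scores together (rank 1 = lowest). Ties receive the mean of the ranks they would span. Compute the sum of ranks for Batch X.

Sorted (ascending): 50, 50, 52, 52, 60, 60
The 2 values of 50 occupy positions 1–2 → average rank (1+2)/2 = 1.5.
The 2 values of 52 occupy positions 3–4 → average rank (3+4)/2 = 3.5.
The 2 values of 60 occupy positions 5–6 → average rank (5+6)/2 = 5.5.
Batch X values → pooled ranks: 60→5.5, 50→1.5
Rank sum = 5.5 + 1.5 = 7

7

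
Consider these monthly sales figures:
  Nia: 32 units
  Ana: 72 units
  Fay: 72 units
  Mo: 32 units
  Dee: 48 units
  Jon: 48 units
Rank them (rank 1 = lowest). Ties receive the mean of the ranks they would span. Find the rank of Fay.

5.5

Sorted (ascending): 32, 32, 48, 48, 72, 72
The 2 values of 32 occupy positions 1–2 → average rank (1+2)/2 = 1.5.
The 2 values of 48 occupy positions 3–4 → average rank (3+4)/2 = 3.5.
The 2 values of 72 occupy positions 5–6 → average rank (5+6)/2 = 5.5.
Fay has value 72 units → rank 5.5.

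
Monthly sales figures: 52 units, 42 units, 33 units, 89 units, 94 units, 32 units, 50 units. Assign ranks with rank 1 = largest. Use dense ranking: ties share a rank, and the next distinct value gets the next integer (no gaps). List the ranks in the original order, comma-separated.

Sorted (descending): 94, 89, 52, 50, 42, 33, 32
No ties — each value takes its position as its rank.

3, 5, 6, 2, 1, 7, 4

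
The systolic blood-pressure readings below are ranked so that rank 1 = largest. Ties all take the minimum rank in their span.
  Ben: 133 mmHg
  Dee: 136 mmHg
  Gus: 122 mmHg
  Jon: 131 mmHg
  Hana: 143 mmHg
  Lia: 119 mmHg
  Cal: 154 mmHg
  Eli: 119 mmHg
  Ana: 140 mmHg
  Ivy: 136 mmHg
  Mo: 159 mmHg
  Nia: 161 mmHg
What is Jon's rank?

9

Sorted (descending): 161, 159, 154, 143, 140, 136, 136, 133, 131, 122, 119, 119
The 2 values of 136 occupy positions 6–7 → each gets rank 6.
The 2 values of 119 occupy positions 11–12 → each gets rank 11.
Jon has value 131 mmHg → rank 9.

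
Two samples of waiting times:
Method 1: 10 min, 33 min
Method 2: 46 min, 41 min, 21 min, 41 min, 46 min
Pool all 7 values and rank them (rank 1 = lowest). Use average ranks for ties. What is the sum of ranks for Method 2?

Sorted (ascending): 10, 21, 33, 41, 41, 46, 46
The 2 values of 41 occupy positions 4–5 → average rank (4+5)/2 = 4.5.
The 2 values of 46 occupy positions 6–7 → average rank (6+7)/2 = 6.5.
Method 2 values → pooled ranks: 46→6.5, 41→4.5, 21→2, 41→4.5, 46→6.5
Rank sum = 6.5 + 4.5 + 2 + 4.5 + 6.5 = 24

24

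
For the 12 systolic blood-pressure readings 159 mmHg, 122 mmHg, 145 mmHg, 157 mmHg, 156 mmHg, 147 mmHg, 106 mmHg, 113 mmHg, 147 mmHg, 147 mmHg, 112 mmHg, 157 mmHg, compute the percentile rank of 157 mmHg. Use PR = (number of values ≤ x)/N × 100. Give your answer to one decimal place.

91.7

N = 12.
Strictly below 157: 9. Equal to 157: 2.
PR = 11/12 × 100 = 91.7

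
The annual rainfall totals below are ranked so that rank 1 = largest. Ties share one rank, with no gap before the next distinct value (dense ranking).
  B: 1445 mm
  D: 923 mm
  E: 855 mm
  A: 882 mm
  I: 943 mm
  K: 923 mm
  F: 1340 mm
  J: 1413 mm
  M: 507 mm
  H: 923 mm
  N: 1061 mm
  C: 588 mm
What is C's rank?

Sorted (descending): 1445, 1413, 1340, 1061, 943, 923, 923, 923, 882, 855, 588, 507
The 3 values of 923 share dense rank 6.
Remaining distinct values take the next consecutive integers.
C has value 588 mm → rank 9.

9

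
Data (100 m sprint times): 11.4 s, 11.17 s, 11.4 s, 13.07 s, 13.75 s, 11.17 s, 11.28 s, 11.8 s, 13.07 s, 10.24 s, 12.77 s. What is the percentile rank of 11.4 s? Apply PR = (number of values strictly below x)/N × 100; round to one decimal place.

36.4

N = 11.
Strictly below 11.4: 4. Equal to 11.4: 2.
PR = 4/11 × 100 = 36.4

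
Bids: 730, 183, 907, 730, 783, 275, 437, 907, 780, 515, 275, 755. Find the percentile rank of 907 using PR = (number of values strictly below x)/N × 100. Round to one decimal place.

83.3

N = 12.
Strictly below 907: 10. Equal to 907: 2.
PR = 10/12 × 100 = 83.3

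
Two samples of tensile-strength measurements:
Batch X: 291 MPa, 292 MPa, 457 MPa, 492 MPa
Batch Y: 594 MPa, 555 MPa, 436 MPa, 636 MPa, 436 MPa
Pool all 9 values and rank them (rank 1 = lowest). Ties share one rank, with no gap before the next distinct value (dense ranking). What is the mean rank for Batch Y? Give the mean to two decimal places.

Sorted (ascending): 291, 292, 436, 436, 457, 492, 555, 594, 636
The 2 values of 436 share dense rank 3.
Remaining distinct values take the next consecutive integers.
Batch Y values → pooled ranks: 594→7, 555→6, 436→3, 636→8, 436→3
Mean rank = (7 + 6 + 3 + 8 + 3) / 5 = 5.40

5.40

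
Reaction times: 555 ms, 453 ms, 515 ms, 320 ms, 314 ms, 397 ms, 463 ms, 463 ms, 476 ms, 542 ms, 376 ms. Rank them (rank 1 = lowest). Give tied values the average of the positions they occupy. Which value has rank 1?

Sorted (ascending): 314, 320, 376, 397, 453, 463, 463, 476, 515, 542, 555
The 2 values of 463 occupy positions 6–7 → average rank (6+7)/2 = 6.5.
Rank 1 → value 314.

314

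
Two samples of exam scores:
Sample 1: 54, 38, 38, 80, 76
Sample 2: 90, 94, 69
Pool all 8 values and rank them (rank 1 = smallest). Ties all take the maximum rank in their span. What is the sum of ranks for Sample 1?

Sorted (ascending): 38, 38, 54, 69, 76, 80, 90, 94
The 2 values of 38 occupy positions 1–2 → each gets rank 2.
Sample 1 values → pooled ranks: 54→3, 38→2, 38→2, 80→6, 76→5
Rank sum = 3 + 2 + 2 + 6 + 5 = 18

18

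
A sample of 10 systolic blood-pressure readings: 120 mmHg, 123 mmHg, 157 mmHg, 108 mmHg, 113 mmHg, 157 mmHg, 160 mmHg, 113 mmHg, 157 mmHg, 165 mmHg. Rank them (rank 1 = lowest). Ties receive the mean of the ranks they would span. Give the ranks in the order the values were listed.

Sorted (ascending): 108, 113, 113, 120, 123, 157, 157, 157, 160, 165
The 2 values of 113 occupy positions 2–3 → average rank (2+3)/2 = 2.5.
The 3 values of 157 occupy positions 6–8 → average rank 7.

4, 5, 7, 1, 2.5, 7, 9, 2.5, 7, 10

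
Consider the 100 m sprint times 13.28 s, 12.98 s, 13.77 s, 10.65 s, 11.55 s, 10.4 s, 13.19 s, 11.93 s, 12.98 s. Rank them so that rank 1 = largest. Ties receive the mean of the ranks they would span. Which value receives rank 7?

Sorted (descending): 13.77, 13.28, 13.19, 12.98, 12.98, 11.93, 11.55, 10.65, 10.4
The 2 values of 12.98 occupy positions 4–5 → average rank (4+5)/2 = 4.5.
Rank 7 → value 11.55.

11.55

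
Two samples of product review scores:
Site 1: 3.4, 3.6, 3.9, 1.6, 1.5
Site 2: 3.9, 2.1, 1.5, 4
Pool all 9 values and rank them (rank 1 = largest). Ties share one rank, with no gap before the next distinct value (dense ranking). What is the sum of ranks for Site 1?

22

Sorted (descending): 4, 3.9, 3.9, 3.6, 3.4, 2.1, 1.6, 1.5, 1.5
The 2 values of 3.9 share dense rank 2.
The 2 values of 1.5 share dense rank 7.
Remaining distinct values take the next consecutive integers.
Site 1 values → pooled ranks: 3.4→4, 3.6→3, 3.9→2, 1.6→6, 1.5→7
Rank sum = 4 + 3 + 2 + 6 + 7 = 22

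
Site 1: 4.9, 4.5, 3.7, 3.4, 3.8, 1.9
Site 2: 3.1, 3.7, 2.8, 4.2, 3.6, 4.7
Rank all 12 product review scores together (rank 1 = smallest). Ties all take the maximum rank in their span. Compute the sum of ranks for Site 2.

37

Sorted (ascending): 1.9, 2.8, 3.1, 3.4, 3.6, 3.7, 3.7, 3.8, 4.2, 4.5, 4.7, 4.9
The 2 values of 3.7 occupy positions 6–7 → each gets rank 7.
Site 2 values → pooled ranks: 3.1→3, 3.7→7, 2.8→2, 4.2→9, 3.6→5, 4.7→11
Rank sum = 3 + 7 + 2 + 9 + 5 + 11 = 37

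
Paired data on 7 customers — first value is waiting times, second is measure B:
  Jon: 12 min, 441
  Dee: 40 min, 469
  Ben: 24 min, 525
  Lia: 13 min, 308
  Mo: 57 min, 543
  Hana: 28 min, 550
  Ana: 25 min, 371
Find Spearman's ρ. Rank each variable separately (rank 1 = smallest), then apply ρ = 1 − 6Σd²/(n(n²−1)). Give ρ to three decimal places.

0.607

Ranks of variable 1: 1, 6, 3, 2, 7, 5, 4
Ranks of variable 2: 3, 4, 5, 1, 6, 7, 2
d = r₁ − r₂: -2, 2, -2, 1, 1, -2, 2
d²: 4, 4, 4, 1, 1, 4, 4; Σd² = 22
ρ = 1 − 6·22/(7·48) = 1 − 132/336 = 0.607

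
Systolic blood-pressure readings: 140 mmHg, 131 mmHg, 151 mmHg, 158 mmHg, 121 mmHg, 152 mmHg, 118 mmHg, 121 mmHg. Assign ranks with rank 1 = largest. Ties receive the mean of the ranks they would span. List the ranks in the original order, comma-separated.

4, 5, 3, 1, 6.5, 2, 8, 6.5

Sorted (descending): 158, 152, 151, 140, 131, 121, 121, 118
The 2 values of 121 occupy positions 6–7 → average rank (6+7)/2 = 6.5.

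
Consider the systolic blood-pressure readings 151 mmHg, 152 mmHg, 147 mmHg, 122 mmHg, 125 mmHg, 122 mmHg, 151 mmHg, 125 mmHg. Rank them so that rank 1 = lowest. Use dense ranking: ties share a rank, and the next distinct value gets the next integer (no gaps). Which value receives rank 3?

Sorted (ascending): 122, 122, 125, 125, 147, 151, 151, 152
The 2 values of 122 share dense rank 1.
The 2 values of 125 share dense rank 2.
The 2 values of 151 share dense rank 4.
Remaining distinct values take the next consecutive integers.
Rank 3 → value 147.

147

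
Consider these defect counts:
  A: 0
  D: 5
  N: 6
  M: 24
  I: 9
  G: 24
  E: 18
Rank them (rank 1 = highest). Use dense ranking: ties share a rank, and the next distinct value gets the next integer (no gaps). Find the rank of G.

1

Sorted (descending): 24, 24, 18, 9, 6, 5, 0
The 2 values of 24 share dense rank 1.
Remaining distinct values take the next consecutive integers.
G has value 24 → rank 1.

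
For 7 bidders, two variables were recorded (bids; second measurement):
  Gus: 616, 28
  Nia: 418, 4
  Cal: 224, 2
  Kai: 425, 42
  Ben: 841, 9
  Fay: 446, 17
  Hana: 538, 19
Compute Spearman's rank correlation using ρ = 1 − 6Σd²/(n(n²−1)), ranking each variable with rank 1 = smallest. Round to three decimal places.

Ranks of variable 1: 6, 2, 1, 3, 7, 4, 5
Ranks of variable 2: 6, 2, 1, 7, 3, 4, 5
d = r₁ − r₂: 0, 0, 0, -4, 4, 0, 0
d²: 0, 0, 0, 16, 16, 0, 0; Σd² = 32
ρ = 1 − 6·32/(7·48) = 1 − 192/336 = 0.429

0.429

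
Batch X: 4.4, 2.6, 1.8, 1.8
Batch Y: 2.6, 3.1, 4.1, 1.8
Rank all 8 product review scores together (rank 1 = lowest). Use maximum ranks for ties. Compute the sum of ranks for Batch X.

Sorted (ascending): 1.8, 1.8, 1.8, 2.6, 2.6, 3.1, 4.1, 4.4
The 3 values of 1.8 occupy positions 1–3 → each gets rank 3.
The 2 values of 2.6 occupy positions 4–5 → each gets rank 5.
Batch X values → pooled ranks: 4.4→8, 2.6→5, 1.8→3, 1.8→3
Rank sum = 8 + 5 + 3 + 3 = 19

19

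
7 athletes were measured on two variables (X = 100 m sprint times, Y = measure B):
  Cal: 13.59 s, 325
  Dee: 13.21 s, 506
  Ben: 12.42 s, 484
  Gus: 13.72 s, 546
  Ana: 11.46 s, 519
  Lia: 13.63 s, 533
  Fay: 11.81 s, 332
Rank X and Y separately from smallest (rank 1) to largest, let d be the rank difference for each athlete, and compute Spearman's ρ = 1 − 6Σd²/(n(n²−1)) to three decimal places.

Ranks of variable 1: 5, 4, 3, 7, 1, 6, 2
Ranks of variable 2: 1, 4, 3, 7, 5, 6, 2
d = r₁ − r₂: 4, 0, 0, 0, -4, 0, 0
d²: 16, 0, 0, 0, 16, 0, 0; Σd² = 32
ρ = 1 − 6·32/(7·48) = 1 − 192/336 = 0.429

0.429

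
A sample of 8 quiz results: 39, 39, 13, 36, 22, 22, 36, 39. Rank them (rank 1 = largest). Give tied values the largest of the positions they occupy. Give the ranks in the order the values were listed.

Sorted (descending): 39, 39, 39, 36, 36, 22, 22, 13
The 3 values of 39 occupy positions 1–3 → each gets rank 3.
The 2 values of 36 occupy positions 4–5 → each gets rank 5.
The 2 values of 22 occupy positions 6–7 → each gets rank 7.

3, 3, 8, 5, 7, 7, 5, 3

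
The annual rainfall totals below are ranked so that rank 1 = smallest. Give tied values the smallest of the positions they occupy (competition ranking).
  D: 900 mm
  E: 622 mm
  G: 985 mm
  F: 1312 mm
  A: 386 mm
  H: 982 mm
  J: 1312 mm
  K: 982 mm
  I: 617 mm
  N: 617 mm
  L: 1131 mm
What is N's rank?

2

Sorted (ascending): 386, 617, 617, 622, 900, 982, 982, 985, 1131, 1312, 1312
The 2 values of 617 occupy positions 2–3 → each gets rank 2.
The 2 values of 982 occupy positions 6–7 → each gets rank 6.
The 2 values of 1312 occupy positions 10–11 → each gets rank 10.
N has value 617 mm → rank 2.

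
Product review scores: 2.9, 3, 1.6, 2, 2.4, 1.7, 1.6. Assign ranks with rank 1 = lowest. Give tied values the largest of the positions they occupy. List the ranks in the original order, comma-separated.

6, 7, 2, 4, 5, 3, 2

Sorted (ascending): 1.6, 1.6, 1.7, 2, 2.4, 2.9, 3
The 2 values of 1.6 occupy positions 1–2 → each gets rank 2.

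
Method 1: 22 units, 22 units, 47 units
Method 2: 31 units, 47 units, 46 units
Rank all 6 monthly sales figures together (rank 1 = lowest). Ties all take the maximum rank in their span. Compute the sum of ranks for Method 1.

Sorted (ascending): 22, 22, 31, 46, 47, 47
The 2 values of 22 occupy positions 1–2 → each gets rank 2.
The 2 values of 47 occupy positions 5–6 → each gets rank 6.
Method 1 values → pooled ranks: 22→2, 22→2, 47→6
Rank sum = 2 + 2 + 6 = 10

10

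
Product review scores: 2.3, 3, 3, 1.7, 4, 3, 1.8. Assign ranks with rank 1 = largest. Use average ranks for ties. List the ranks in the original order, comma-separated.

Sorted (descending): 4, 3, 3, 3, 2.3, 1.8, 1.7
The 3 values of 3 occupy positions 2–4 → average rank 3.

5, 3, 3, 7, 1, 3, 6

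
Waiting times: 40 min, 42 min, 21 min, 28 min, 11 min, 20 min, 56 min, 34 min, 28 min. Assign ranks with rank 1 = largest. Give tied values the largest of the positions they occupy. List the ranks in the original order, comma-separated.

3, 2, 7, 6, 9, 8, 1, 4, 6

Sorted (descending): 56, 42, 40, 34, 28, 28, 21, 20, 11
The 2 values of 28 occupy positions 5–6 → each gets rank 6.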